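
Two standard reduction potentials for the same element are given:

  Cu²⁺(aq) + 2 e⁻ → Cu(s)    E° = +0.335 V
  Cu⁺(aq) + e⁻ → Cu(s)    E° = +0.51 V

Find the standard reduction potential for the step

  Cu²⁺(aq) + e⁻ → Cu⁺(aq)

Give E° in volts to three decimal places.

Sequential free energies add, so n₃E°₃ = n₁E°₁ + n₂E°₂.
With n₃ = 2, and the known step contributing 1×(+0.51) V, the unknown satisfies 1·E° = 2×(+0.335) − 1×(+0.51) = +0.160.
E° = +0.160 / 1 = +0.160 V.

+0.160 V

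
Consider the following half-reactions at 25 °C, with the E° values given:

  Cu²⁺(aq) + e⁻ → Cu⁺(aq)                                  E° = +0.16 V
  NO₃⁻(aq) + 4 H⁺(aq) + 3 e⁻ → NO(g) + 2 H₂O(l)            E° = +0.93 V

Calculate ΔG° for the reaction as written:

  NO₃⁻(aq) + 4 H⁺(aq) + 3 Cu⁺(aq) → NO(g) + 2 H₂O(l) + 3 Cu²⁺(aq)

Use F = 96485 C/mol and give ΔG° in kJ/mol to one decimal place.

As written, NO₃⁻/NO is reduced (cathode) and Cu²⁺/Cu⁺ is oxidised (anode), so E°cell = (+0.93) − (+0.16) = +0.77 V.
Balancing electrons gives n = 3.
ΔG° = −nFE° = −(3)(96485)(+0.77) = -222,880 J = -222.9 kJ/mol.

-222.9 kJ/mol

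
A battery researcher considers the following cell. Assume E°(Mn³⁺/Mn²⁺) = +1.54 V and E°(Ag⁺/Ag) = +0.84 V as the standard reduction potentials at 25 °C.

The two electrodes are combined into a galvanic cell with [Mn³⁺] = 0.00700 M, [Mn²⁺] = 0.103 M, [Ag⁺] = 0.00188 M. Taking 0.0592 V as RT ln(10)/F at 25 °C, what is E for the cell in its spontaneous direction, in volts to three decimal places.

+0.792 V

Mn³⁺/Mn²⁺ is the cathode (higher E°), Ag⁺/Ag the anode: E°cell = +1.54 − (+0.84) = +0.70 V, n = 1.
Overall: Mn³⁺(aq) + Ag(s) → Mn²⁺(aq) + Ag⁺(aq)
Q = [Mn²⁺]·[Ag⁺] / ([Mn³⁺]); log Q = -1.558.
E = E° − (0.0592/n) log Q = +0.70 − (0.0592/1)(-1.558) = +0.792 V.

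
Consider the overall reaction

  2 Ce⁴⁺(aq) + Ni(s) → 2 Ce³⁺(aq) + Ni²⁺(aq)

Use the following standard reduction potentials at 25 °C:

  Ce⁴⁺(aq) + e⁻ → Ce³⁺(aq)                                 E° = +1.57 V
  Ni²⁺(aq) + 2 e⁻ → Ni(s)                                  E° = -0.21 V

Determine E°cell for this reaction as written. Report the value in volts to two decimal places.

+1.78 V

The Ce⁴⁺/Ce³⁺ couple has the higher reduction potential, so it is the cathode; Ni²⁺/Ni is oxidised at the anode.
E°cell = E°(cathode) − E°(anode) = (+1.57) − (-0.21) = +1.78 V.
Since E°cell > 0, the reaction is spontaneous under standard conditions.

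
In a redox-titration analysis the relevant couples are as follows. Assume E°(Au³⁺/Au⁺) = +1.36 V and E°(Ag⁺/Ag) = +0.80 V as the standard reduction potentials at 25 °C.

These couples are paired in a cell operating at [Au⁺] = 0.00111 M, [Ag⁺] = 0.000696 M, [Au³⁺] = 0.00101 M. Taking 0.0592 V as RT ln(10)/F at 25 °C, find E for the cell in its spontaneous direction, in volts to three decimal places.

Au³⁺/Au⁺ is the cathode (higher E°), Ag⁺/Ag the anode: E°cell = +1.36 − (+0.80) = +0.56 V, n = 2.
Overall: Au³⁺(aq) + 2 Ag(s) → Au⁺(aq) + 2 Ag⁺(aq)
Q = [Au⁺]·[Ag⁺]^2 / ([Au³⁺]); log Q = -6.274.
E = E° − (0.0592/n) log Q = +0.56 − (0.0592/2)(-6.274) = +0.746 V.

+0.746 V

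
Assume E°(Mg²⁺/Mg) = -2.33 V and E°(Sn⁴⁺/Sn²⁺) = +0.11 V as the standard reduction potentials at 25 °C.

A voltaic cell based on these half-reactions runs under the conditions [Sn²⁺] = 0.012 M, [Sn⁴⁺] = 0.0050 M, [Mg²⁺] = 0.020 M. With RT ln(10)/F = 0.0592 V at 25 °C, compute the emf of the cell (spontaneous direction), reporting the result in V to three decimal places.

Sn⁴⁺/Sn²⁺ is the cathode (higher E°), Mg²⁺/Mg the anode: E°cell = +0.11 − (-2.33) = +2.44 V, n = 2.
Overall: Sn⁴⁺(aq) + Mg(s) → Sn²⁺(aq) + Mg²⁺(aq)
Q = [Sn²⁺]·[Mg²⁺] / ([Sn⁴⁺]); log Q = -1.319.
E = E° − (0.0592/n) log Q = +2.44 − (0.0592/2)(-1.319) = +2.479 V.

+2.479 V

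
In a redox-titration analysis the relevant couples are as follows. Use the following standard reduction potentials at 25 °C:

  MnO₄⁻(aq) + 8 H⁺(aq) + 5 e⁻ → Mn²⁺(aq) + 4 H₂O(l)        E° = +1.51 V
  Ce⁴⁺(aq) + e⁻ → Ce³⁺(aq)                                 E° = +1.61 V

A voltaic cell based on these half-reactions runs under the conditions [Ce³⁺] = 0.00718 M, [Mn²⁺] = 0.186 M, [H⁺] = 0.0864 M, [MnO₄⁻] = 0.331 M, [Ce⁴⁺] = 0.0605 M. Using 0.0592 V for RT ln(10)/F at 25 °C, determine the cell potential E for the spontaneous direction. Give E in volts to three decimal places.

+0.253 V

Ce⁴⁺/Ce³⁺ is the cathode (higher E°), MnO₄⁻/Mn²⁺ the anode: E°cell = +1.61 − (+1.51) = +0.10 V, n = 5.
Overall: 5 Ce⁴⁺(aq) + Mn²⁺(aq) + 4 H₂O(l) → 5 Ce³⁺(aq) + MnO₄⁻(aq) + 8 H⁺(aq)
Q = [Ce³⁺]^5·[MnO₄⁻]·[H⁺]^8 / ([Ce⁴⁺]^5·[Mn²⁺]); log Q = -12.886.
E = E° − (0.0592/n) log Q = +0.10 − (0.0592/5)(-12.886) = +0.253 V.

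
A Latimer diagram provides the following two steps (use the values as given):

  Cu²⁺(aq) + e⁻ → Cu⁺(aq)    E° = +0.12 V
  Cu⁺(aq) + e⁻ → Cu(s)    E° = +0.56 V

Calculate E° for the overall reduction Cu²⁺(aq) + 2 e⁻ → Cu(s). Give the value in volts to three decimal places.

Adding the free-energy changes (−nFE°) of the two steps gives −n₃FE°₃ = −n₁FE°₁ − n₂FE°₂.
E°₃ = (1×+0.12 + 1×+0.56) / 2 = (+0.680) / 2 = +0.340 V.

+0.340 V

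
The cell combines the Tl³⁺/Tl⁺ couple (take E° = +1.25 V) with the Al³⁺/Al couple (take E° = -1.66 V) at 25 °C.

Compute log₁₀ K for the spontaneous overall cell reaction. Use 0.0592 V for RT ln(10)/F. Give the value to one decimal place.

294.9

Cathode: Tl³⁺/Tl⁺; anode: Al³⁺/Al. E°cell = +2.91 V, n = 6.
log K = nE°cell / 0.0592 = (6)(+2.91) / 0.0592 = 294.9.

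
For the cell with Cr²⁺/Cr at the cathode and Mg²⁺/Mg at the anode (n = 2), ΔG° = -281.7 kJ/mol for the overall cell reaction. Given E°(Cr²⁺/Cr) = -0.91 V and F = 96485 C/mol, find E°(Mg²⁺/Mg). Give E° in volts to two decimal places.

E°cell = −ΔG°/(nF) = −(-281.7×10³)/((2)(96485)) = +1.460 V.
Since Cr²⁺/Cr is the cathode and Mg²⁺/Mg the anode, E°cell = E°(Cr²⁺/Cr) − E°(Mg²⁺/Mg).
So E°(Mg²⁺/Mg) = E°(Cr²⁺/Cr) − E°cell = (-0.91) − (+1.460) = -2.37 V.

-2.37 V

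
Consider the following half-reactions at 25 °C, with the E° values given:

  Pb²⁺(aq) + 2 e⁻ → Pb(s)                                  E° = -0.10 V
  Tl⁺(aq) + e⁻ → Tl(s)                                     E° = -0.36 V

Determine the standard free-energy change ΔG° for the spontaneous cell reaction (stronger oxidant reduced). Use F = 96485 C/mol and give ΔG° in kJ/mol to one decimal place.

-50.2 kJ/mol

Pb²⁺/Pb (E° = -0.10 V) is the cathode; Tl⁺/Tl (E° = -0.36 V) is the anode, so E°cell = +0.26 V.
Balancing electrons gives n = 2 (lcm of 2 and 1).
ΔG° = −nFE° = −(2)(96485)(+0.26) = -50,172 J = -50.2 kJ/mol.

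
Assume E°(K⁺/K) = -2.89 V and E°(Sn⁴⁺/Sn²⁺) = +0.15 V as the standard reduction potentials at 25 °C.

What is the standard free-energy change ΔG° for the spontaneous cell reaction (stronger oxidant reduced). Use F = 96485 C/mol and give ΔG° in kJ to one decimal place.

-586.6 kJ

Sn⁴⁺/Sn²⁺ (E° = +0.15 V) is the cathode; K⁺/K (E° = -2.89 V) is the anode, so E°cell = +3.04 V.
Balancing electrons gives n = 2 (lcm of 2 and 1).
ΔG° = −nFE° = −(2)(96485)(+3.04) = -586,629 J = -586.6 kJ.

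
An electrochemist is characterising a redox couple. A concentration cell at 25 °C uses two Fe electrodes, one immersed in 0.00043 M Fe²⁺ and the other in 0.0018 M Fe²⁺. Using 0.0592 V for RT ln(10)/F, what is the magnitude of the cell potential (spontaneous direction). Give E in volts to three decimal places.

+0.018 V

For a concentration cell E°cell = 0. The 0.0018 M side is the cathode (reduction is favoured where [Fe²⁺] is higher).
With n = 2, E = −(0.0592/2) log([Fe²⁺]ₐₙ/[Fe²⁺]꜀ₐₜ) = −(0.0592/2) log(0.00043/0.0018) = −(0.0592/2)(-0.622) = +0.018 V.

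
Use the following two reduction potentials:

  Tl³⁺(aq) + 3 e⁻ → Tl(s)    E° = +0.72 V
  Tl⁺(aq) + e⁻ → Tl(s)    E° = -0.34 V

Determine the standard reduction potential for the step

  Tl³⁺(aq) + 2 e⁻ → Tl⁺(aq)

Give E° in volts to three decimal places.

Sequential free energies add, so n₃E°₃ = n₁E°₁ + n₂E°₂.
With n₃ = 3, and the known step contributing 1×(-0.34) V, the unknown satisfies 2·E° = 3×(+0.72) − 1×(-0.34) = +2.500.
E° = +2.500 / 2 = +1.250 V.

+1.250 V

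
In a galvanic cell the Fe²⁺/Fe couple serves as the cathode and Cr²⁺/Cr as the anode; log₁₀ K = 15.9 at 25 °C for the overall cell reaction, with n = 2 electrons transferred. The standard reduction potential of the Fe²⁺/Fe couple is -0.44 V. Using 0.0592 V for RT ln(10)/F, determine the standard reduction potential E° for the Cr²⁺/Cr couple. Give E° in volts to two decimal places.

-0.91 V

E°cell = (0.0592/n)·log K = (0.0592/2)(15.9) = +0.471 V.
Since Fe²⁺/Fe is the cathode and Cr²⁺/Cr the anode, E°cell = E°(Fe²⁺/Fe) − E°(Cr²⁺/Cr).
So E°(Cr²⁺/Cr) = E°(Fe²⁺/Fe) − E°cell = (-0.44) − (+0.471) = -0.91 V.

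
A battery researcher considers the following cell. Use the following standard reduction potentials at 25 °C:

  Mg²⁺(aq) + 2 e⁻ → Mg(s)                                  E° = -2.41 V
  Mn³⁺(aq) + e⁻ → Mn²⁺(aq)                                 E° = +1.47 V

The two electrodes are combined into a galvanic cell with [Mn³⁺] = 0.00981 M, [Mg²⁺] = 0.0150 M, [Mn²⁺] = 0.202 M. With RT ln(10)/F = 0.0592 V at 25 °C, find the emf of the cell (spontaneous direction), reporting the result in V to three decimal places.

+3.856 V

Mn³⁺/Mn²⁺ is the cathode (higher E°), Mg²⁺/Mg the anode: E°cell = +1.47 − (-2.41) = +3.88 V, n = 2.
Overall: 2 Mn³⁺(aq) + Mg(s) → 2 Mn²⁺(aq) + Mg²⁺(aq)
Q = [Mn²⁺]^2·[Mg²⁺] / ([Mn³⁺]^2); log Q = 0.803.
E = E° − (0.0592/n) log Q = +3.88 − (0.0592/2)(0.803) = +3.856 V.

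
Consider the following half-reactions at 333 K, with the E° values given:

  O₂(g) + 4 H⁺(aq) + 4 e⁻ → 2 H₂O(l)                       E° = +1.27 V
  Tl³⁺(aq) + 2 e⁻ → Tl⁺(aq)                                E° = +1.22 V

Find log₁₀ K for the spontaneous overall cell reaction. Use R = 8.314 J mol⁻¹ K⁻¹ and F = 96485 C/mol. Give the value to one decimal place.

3.0

Cathode: O₂/H₂O; anode: Tl³⁺/Tl⁺. E°cell = (+1.27) − (+1.22) = +0.05 V, with n = 4.
ΔG° = −nFE° = −RT ln K, so ln K = nFE°/(RT) = (4)(96485)(+0.05) / ((8.314)(333)) = 6.970.
log₁₀ K = 6.970 / ln 10 = 3.0.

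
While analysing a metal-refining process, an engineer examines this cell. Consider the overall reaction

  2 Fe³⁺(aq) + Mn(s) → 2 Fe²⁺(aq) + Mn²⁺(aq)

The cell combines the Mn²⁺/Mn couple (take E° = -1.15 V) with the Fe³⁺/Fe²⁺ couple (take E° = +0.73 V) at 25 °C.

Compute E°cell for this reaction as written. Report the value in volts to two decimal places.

The Fe³⁺/Fe²⁺ couple has the higher reduction potential, so it is the cathode; Mn²⁺/Mn is oxidised at the anode.
E°cell = E°(cathode) − E°(anode) = (+0.73) − (-1.15) = +1.88 V.

+1.88 V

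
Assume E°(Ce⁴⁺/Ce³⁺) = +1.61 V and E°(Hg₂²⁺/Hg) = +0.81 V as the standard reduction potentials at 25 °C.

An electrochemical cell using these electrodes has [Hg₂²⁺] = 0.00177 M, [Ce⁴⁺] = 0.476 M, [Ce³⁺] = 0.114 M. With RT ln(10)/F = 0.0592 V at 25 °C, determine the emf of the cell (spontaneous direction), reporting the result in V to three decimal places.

Ce⁴⁺/Ce³⁺ is the cathode (higher E°), Hg₂²⁺/Hg the anode: E°cell = +1.61 − (+0.81) = +0.80 V, n = 2.
Overall: 2 Ce⁴⁺(aq) + 2 Hg(l) → 2 Ce³⁺(aq) + Hg₂²⁺(aq)
Q = [Ce³⁺]^2·[Hg₂²⁺] / ([Ce⁴⁺]^2); log Q = -3.993.
E = E° − (0.0592/n) log Q = +0.80 − (0.0592/2)(-3.993) = +0.918 V.

+0.918 V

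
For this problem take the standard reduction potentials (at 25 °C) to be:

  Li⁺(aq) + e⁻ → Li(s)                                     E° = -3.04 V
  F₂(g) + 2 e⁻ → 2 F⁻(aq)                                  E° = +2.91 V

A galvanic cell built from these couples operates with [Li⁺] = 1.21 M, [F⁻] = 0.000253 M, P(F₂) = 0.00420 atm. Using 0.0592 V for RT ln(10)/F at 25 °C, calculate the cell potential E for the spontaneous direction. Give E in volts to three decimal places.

+6.088 V

F₂/F⁻ is the cathode (higher E°), Li⁺/Li the anode: E°cell = +2.91 − (-3.04) = +5.95 V, n = 2.
Overall: F₂(g) + 2 Li(s) → 2 F⁻(aq) + 2 Li⁺(aq)
Q = [F⁻]^2·[Li⁺]^2 / (P(F₂)); log Q = -4.651.
E = E° − (0.0592/n) log Q = +5.95 − (0.0592/2)(-4.651) = +6.088 V.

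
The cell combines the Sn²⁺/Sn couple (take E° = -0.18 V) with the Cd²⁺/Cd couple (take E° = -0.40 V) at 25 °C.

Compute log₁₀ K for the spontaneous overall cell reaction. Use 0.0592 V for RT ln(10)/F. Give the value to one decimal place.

7.4

Cathode: Sn²⁺/Sn; anode: Cd²⁺/Cd. E°cell = +0.22 V, n = 2.
log K = nE°cell / 0.0592 = (2)(+0.22) / 0.0592 = 7.4.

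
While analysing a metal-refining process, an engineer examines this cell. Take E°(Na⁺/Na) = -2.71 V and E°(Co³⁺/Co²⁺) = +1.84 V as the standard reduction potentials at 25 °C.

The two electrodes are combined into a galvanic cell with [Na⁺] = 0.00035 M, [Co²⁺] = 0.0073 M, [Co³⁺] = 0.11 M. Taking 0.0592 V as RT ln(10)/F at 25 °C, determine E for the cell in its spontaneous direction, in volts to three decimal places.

+4.824 V

Co³⁺/Co²⁺ is the cathode (higher E°), Na⁺/Na the anode: E°cell = +1.84 − (-2.71) = +4.55 V, n = 1.
Overall: Co³⁺(aq) + Na(s) → Co²⁺(aq) + Na⁺(aq)
Q = [Co²⁺]·[Na⁺] / ([Co³⁺]); log Q = -4.634.
E = E° − (0.0592/n) log Q = +4.55 − (0.0592/1)(-4.634) = +4.824 V.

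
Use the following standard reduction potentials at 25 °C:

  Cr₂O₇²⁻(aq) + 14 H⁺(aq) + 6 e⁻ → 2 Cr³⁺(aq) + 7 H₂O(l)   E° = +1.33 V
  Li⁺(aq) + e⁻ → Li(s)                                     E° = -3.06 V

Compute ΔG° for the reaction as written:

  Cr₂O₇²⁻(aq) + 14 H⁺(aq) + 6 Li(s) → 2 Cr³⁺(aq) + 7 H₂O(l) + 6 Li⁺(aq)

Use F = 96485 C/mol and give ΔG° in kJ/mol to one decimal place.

-2541.4 kJ/mol

As written, Cr₂O₇²⁻/Cr³⁺ is reduced (cathode) and Li⁺/Li is oxidised (anode), so E°cell = (+1.33) − (-3.06) = +4.39 V.
Balancing electrons gives n = 6.
ΔG° = −nFE° = −(6)(96485)(+4.39) = -2,541,415 J = -2541.4 kJ/mol.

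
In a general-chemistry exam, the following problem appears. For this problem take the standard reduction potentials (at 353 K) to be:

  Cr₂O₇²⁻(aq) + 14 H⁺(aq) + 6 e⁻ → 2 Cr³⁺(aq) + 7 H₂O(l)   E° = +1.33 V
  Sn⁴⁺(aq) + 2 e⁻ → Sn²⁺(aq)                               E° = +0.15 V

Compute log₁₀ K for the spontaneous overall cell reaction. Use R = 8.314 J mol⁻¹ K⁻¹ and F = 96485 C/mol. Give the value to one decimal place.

101.1

Cathode: Cr₂O₇²⁻/Cr³⁺; anode: Sn⁴⁺/Sn²⁺. E°cell = (+1.33) − (+0.15) = +1.18 V, with n = 6.
ΔG° = −nFE° = −RT ln K, so ln K = nFE°/(RT) = (6)(96485)(+1.18) / ((8.314)(353)) = 232.760.
log₁₀ K = 232.760 / ln 10 = 101.1.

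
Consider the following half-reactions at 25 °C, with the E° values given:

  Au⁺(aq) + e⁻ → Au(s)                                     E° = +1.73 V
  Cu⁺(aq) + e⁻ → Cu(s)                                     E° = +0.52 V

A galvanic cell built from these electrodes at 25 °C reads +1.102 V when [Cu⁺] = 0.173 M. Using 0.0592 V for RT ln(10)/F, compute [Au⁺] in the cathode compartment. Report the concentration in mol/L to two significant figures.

0.0026 M

Au⁺/Au is the cathode, Cu⁺/Cu the anode: E°cell = +1.21 V, n = 1.
Overall reaction: Au⁺(aq) + Cu(s) → Au(s) + Cu⁺(aq); Q = [Cu⁺]^1/[Au⁺]^1.
From E = E° − (0.0592/n) log Q: log Q = (E° − E)·n/0.0592 = (+1.21 − (+1.102))·1/0.0592 = 1.8243.
So 1·log[Au⁺] = 1·log(0.173) − log Q = -0.7620 − (1.8243) = -2.5863; [Au⁺] = 10^(-2.5863) ≈ 0.0026 M.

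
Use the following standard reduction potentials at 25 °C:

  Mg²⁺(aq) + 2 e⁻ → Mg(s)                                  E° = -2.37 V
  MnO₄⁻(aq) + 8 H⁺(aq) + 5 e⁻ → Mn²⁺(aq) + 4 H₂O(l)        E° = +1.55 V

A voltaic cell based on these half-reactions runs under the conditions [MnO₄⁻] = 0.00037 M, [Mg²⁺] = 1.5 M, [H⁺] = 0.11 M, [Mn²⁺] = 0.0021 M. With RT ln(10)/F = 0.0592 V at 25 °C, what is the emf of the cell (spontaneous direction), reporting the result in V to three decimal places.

+3.815 V

MnO₄⁻/Mn²⁺ is the cathode (higher E°), Mg²⁺/Mg the anode: E°cell = +1.55 − (-2.37) = +3.92 V, n = 10.
Overall: 2 MnO₄⁻(aq) + 16 H⁺(aq) + 5 Mg(s) → 2 Mn²⁺(aq) + 8 H₂O(l) + 5 Mg²⁺(aq)
Q = [Mn²⁺]^2·[Mg²⁺]^5 / ([MnO₄⁻]^2·[H⁺]^16); log Q = 17.726.
E = E° − (0.0592/n) log Q = +3.92 − (0.0592/10)(17.726) = +3.815 V.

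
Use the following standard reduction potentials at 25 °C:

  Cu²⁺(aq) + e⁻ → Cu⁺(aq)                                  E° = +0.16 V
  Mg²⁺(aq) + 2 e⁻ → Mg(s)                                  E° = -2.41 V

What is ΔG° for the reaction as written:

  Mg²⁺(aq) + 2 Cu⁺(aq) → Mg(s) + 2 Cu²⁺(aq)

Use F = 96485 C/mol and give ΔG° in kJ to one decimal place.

+495.9 kJ

As written, Mg²⁺/Mg is reduced (cathode) and Cu²⁺/Cu⁺ is oxidised (anode), so E°cell = (-2.41) − (+0.16) = -2.57 V.
Balancing electrons gives n = 2.
ΔG° = −nFE° = −(2)(96485)(-2.57) = 495,933 J = +495.9 kJ.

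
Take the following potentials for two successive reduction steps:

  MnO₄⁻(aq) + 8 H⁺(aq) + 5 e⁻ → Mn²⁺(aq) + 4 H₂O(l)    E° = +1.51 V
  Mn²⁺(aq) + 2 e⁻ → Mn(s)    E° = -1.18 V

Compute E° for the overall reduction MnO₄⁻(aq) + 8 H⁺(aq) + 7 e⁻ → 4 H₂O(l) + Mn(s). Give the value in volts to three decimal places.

+0.741 V

Since ΔG° = −nFE° is additive over sequential reductions, n₃E°₃ = n₁E°₁ + n₂E°₂.
E°₃ = (5×+1.51 + 2×-1.18) / 7 = (+5.190) / 7 = +0.741 V.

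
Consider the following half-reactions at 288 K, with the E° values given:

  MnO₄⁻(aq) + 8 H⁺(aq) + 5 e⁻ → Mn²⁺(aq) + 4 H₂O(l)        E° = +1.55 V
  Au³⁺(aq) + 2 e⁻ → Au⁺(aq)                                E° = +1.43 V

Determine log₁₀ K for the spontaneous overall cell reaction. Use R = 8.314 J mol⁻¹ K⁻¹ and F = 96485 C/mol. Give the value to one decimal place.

Cathode: MnO₄⁻/Mn²⁺; anode: Au³⁺/Au⁺. E°cell = (+1.55) − (+1.43) = +0.12 V, with n = 10.
ΔG° = −nFE° = −RT ln K, so ln K = nFE°/(RT) = (10)(96485)(+0.12) / ((8.314)(288)) = 48.355.
log₁₀ K = 48.355 / ln 10 = 21.0.

21.0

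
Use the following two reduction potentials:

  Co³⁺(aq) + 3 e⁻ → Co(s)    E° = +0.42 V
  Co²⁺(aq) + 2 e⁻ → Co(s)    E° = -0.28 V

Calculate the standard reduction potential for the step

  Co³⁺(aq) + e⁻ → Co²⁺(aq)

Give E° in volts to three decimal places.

Sequential free energies add, so n₃E°₃ = n₁E°₁ + n₂E°₂.
With n₃ = 3, and the known step contributing 2×(-0.28) V, the unknown satisfies 1·E° = 3×(+0.42) − 2×(-0.28) = +1.820.
E° = +1.820 / 1 = +1.820 V.

+1.820 V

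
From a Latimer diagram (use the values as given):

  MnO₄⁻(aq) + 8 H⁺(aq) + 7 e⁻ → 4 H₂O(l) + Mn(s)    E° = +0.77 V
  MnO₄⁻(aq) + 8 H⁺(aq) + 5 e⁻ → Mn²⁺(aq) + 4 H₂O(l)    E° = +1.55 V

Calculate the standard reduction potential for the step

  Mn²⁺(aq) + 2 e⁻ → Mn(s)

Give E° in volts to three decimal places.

-1.180 V

Sequential free energies add, so n₃E°₃ = n₁E°₁ + n₂E°₂.
With n₃ = 7, and the known step contributing 5×(+1.55) V, the unknown satisfies 2·E° = 7×(+0.77) − 5×(+1.55) = -2.360.
E° = -2.360 / 2 = -1.180 V.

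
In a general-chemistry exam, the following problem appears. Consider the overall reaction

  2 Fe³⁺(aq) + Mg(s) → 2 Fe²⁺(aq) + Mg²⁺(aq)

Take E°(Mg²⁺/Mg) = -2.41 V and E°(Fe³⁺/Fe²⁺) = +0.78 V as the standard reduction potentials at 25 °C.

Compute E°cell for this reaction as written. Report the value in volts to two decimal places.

+3.19 V

The Fe³⁺/Fe²⁺ couple has the higher reduction potential, so it is the cathode; Mg²⁺/Mg is oxidised at the anode.
E°cell = E°(cathode) − E°(anode) = (+0.78) − (-2.41) = +3.19 V.
Since E°cell > 0, the reaction is spontaneous under standard conditions.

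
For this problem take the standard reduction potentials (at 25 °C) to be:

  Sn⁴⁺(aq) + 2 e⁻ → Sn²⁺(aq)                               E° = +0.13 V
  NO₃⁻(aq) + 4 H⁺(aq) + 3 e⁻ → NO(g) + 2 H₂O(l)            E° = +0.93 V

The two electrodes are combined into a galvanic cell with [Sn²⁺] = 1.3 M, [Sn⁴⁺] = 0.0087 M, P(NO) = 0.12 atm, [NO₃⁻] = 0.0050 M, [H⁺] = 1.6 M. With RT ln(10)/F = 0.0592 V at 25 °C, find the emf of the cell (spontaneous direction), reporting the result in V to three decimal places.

NO₃⁻/NO is the cathode (higher E°), Sn⁴⁺/Sn²⁺ the anode: E°cell = +0.93 − (+0.13) = +0.80 V, n = 6.
Overall: 2 NO₃⁻(aq) + 8 H⁺(aq) + 3 Sn²⁺(aq) → 2 NO(g) + 4 H₂O(l) + 3 Sn⁴⁺(aq)
Q = P(NO)^2·[Sn⁴⁺]^3 / ([NO₃⁻]^2·[H⁺]^8·[Sn²⁺]^3); log Q = -5.396.
E = E° − (0.0592/n) log Q = +0.80 − (0.0592/6)(-5.396) = +0.853 V.

+0.853 V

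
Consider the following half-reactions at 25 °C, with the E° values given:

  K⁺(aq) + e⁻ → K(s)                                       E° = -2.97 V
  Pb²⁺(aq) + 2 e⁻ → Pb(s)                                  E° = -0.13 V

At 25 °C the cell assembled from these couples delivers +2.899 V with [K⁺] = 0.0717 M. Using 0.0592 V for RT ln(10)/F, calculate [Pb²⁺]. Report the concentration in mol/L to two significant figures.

0.51 M

Pb²⁺/Pb is the cathode, K⁺/K the anode: E°cell = +2.84 V, n = 2.
Overall reaction: Pb²⁺(aq) + 2 K(s) → Pb(s) + 2 K⁺(aq); Q = [K⁺]^2/[Pb²⁺]^1.
From E = E° − (0.0592/n) log Q: log Q = (E° − E)·n/0.0592 = (+2.84 − (+2.899))·2/0.0592 = -1.9932.
So 1·log[Pb²⁺] = 2·log(0.0717) − log Q = -2.2890 − (-1.9932) = -0.2958; [Pb²⁺] = 10^(-0.2958) ≈ 0.51 M.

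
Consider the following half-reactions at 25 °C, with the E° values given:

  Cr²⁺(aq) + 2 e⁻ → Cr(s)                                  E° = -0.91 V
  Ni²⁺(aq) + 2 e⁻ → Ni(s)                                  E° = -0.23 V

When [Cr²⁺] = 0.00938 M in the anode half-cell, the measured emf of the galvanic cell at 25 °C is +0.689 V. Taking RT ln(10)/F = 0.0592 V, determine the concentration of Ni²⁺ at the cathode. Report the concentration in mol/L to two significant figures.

0.019 M

Ni²⁺/Ni is the cathode, Cr²⁺/Cr the anode: E°cell = +0.68 V, n = 2.
Overall reaction: Ni²⁺(aq) + Cr(s) → Ni(s) + Cr²⁺(aq); Q = [Cr²⁺]^1/[Ni²⁺]^1.
From E = E° − (0.0592/n) log Q: log Q = (E° − E)·n/0.0592 = (+0.68 − (+0.689))·2/0.0592 = -0.3041.
So 1·log[Ni²⁺] = 1·log(0.00938) − log Q = -2.0278 − (-0.3041) = -1.7237; [Ni²⁺] = 10^(-1.7237) ≈ 0.019 M.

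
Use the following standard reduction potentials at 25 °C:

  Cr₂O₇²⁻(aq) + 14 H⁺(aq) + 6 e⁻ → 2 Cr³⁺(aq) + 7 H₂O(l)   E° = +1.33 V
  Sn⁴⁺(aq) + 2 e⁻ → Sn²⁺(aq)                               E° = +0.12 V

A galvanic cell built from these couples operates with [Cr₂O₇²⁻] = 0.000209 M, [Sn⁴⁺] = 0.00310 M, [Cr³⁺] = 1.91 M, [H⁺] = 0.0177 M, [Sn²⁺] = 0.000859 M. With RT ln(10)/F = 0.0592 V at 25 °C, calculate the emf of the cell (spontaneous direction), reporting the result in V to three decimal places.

+0.910 V

Cr₂O₇²⁻/Cr³⁺ is the cathode (higher E°), Sn⁴⁺/Sn²⁺ the anode: E°cell = +1.33 − (+0.12) = +1.21 V, n = 6.
Overall: Cr₂O₇²⁻(aq) + 14 H⁺(aq) + 3 Sn²⁺(aq) → 2 Cr³⁺(aq) + 7 H₂O(l) + 3 Sn⁴⁺(aq)
Q = [Cr³⁺]^2·[Sn⁴⁺]^3 / ([Cr₂O₇²⁻]·[H⁺]^14·[Sn²⁺]^3); log Q = 30.442.
E = E° − (0.0592/n) log Q = +1.21 − (0.0592/6)(30.442) = +0.910 V.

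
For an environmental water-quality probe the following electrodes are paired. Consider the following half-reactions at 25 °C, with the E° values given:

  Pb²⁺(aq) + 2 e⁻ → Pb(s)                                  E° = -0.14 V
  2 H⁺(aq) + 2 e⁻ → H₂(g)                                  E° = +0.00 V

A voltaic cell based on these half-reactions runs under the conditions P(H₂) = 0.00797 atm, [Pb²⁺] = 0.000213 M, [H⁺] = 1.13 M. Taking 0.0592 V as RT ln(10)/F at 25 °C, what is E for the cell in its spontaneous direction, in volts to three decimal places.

+0.314 V

H⁺/H₂ is the cathode (higher E°), Pb²⁺/Pb the anode: E°cell = +0.00 − (-0.14) = +0.14 V, n = 2.
Overall: 2 H⁺(aq) + Pb(s) → H₂(g) + Pb²⁺(aq)
Q = P(H₂)·[Pb²⁺] / ([H⁺]^2); log Q = -5.876.
E = E° − (0.0592/n) log Q = +0.14 − (0.0592/2)(-5.876) = +0.314 V.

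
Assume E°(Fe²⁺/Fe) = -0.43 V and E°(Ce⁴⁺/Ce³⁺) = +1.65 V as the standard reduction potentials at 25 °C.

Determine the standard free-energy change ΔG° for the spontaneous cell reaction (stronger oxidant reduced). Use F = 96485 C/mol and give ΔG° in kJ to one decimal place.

-401.4 kJ

Ce⁴⁺/Ce³⁺ (E° = +1.65 V) is the cathode; Fe²⁺/Fe (E° = -0.43 V) is the anode, so E°cell = +2.08 V.
Balancing electrons gives n = 2 (lcm of 1 and 2).
ΔG° = −nFE° = −(2)(96485)(+2.08) = -401,378 J = -401.4 kJ.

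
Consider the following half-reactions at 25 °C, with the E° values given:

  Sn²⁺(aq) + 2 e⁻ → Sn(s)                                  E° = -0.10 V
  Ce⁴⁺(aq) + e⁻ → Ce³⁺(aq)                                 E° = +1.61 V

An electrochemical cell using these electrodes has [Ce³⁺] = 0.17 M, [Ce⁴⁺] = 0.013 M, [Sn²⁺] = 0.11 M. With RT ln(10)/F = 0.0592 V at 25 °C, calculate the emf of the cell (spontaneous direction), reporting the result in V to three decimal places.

Ce⁴⁺/Ce³⁺ is the cathode (higher E°), Sn²⁺/Sn the anode: E°cell = +1.61 − (-0.10) = +1.71 V, n = 2.
Overall: 2 Ce⁴⁺(aq) + Sn(s) → 2 Ce³⁺(aq) + Sn²⁺(aq)
Q = [Ce³⁺]^2·[Sn²⁺] / ([Ce⁴⁺]^2); log Q = 1.274.
E = E° − (0.0592/n) log Q = +1.71 − (0.0592/2)(1.274) = +1.672 V.

+1.672 V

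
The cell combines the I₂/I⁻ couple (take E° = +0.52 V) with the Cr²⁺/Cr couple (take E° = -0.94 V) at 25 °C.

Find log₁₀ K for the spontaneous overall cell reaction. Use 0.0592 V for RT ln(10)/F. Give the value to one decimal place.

49.3

Cathode: I₂/I⁻; anode: Cr²⁺/Cr. E°cell = +1.46 V, n = 2.
log K = nE°cell / 0.0592 = (2)(+1.46) / 0.0592 = 49.3.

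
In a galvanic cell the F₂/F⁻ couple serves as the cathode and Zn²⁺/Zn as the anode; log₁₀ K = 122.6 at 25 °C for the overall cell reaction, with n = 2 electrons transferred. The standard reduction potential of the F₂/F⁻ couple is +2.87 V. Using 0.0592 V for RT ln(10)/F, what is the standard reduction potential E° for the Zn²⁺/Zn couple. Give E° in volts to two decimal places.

-0.76 V

E°cell = (0.0592/n)·log K = (0.0592/2)(122.6) = +3.629 V.
Since F₂/F⁻ is the cathode and Zn²⁺/Zn the anode, E°cell = E°(F₂/F⁻) − E°(Zn²⁺/Zn).
So E°(Zn²⁺/Zn) = E°(F₂/F⁻) − E°cell = (+2.87) − (+3.629) = -0.76 V.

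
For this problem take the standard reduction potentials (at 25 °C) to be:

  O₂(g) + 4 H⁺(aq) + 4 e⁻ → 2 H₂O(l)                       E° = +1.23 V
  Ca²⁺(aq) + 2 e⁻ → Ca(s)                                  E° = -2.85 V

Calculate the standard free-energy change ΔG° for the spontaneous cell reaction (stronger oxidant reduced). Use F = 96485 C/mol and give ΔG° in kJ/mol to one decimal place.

-1574.6 kJ/mol

O₂/H₂O (E° = +1.23 V) is the cathode; Ca²⁺/Ca (E° = -2.85 V) is the anode, so E°cell = +4.08 V.
Balancing electrons gives n = 4 (lcm of 4 and 2).
ΔG° = −nFE° = −(4)(96485)(+4.08) = -1,574,635 J = -1574.6 kJ/mol.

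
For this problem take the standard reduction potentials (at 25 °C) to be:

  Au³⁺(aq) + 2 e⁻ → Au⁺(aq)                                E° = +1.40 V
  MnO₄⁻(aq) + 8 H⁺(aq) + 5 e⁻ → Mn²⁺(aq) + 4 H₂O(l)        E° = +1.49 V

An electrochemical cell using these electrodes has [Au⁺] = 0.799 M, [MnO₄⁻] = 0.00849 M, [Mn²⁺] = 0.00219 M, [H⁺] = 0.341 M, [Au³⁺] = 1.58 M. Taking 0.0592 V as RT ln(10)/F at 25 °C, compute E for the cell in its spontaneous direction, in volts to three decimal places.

MnO₄⁻/Mn²⁺ is the cathode (higher E°), Au³⁺/Au⁺ the anode: E°cell = +1.49 − (+1.40) = +0.09 V, n = 10.
Overall: 2 MnO₄⁻(aq) + 16 H⁺(aq) + 5 Au⁺(aq) → 2 Mn²⁺(aq) + 8 H₂O(l) + 5 Au³⁺(aq)
Q = [Mn²⁺]^2·[Au³⁺]^5 / ([MnO₄⁻]^2·[H⁺]^16·[Au⁺]^5); log Q = 7.780.
E = E° − (0.0592/n) log Q = +0.09 − (0.0592/10)(7.780) = +0.044 V.

+0.044 V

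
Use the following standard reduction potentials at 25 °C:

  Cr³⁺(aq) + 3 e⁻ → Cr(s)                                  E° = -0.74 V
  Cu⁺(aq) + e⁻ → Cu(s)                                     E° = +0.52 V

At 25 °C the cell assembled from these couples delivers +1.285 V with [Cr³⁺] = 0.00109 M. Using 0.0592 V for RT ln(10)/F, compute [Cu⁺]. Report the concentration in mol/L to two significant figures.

0.27 M

Cu⁺/Cu is the cathode, Cr³⁺/Cr the anode: E°cell = +1.26 V, n = 3.
Overall reaction: 3 Cu⁺(aq) + Cr(s) → 3 Cu(s) + Cr³⁺(aq); Q = [Cr³⁺]^1/[Cu⁺]^3.
From E = E° − (0.0592/n) log Q: log Q = (E° − E)·n/0.0592 = (+1.26 − (+1.285))·3/0.0592 = -1.2669.
So 3·log[Cu⁺] = 1·log(0.00109) − log Q = -2.9626 − (-1.2669) = -1.6957; log[Cu⁺] = -1.6957 / 3 = -0.5652; [Cu⁺] = 10^(-0.5652) ≈ 0.27 M.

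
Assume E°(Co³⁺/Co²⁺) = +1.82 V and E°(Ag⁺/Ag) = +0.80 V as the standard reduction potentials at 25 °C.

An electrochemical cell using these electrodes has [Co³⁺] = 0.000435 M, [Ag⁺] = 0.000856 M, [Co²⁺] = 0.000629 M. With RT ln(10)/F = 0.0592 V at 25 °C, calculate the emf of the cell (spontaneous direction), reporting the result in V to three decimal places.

+1.192 V

Co³⁺/Co²⁺ is the cathode (higher E°), Ag⁺/Ag the anode: E°cell = +1.82 − (+0.80) = +1.02 V, n = 1.
Overall: Co³⁺(aq) + Ag(s) → Co²⁺(aq) + Ag⁺(aq)
Q = [Co²⁺]·[Ag⁺] / ([Co³⁺]); log Q = -2.907.
E = E° − (0.0592/n) log Q = +1.02 − (0.0592/1)(-2.907) = +1.192 V.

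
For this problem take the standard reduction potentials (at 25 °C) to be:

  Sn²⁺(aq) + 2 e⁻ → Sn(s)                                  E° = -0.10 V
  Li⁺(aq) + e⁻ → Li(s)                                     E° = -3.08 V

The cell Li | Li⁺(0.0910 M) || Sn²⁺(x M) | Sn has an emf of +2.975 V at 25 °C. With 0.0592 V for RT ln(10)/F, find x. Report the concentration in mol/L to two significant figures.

0.0056 M

Sn²⁺/Sn is the cathode, Li⁺/Li the anode: E°cell = +2.98 V, n = 2.
Overall reaction: Sn²⁺(aq) + 2 Li(s) → Sn(s) + 2 Li⁺(aq); Q = [Li⁺]^2/[Sn²⁺]^1.
From E = E° − (0.0592/n) log Q: log Q = (E° − E)·n/0.0592 = (+2.98 − (+2.975))·2/0.0592 = 0.1689.
So 1·log[Sn²⁺] = 2·log(0.091) − log Q = -2.0819 − (0.1689) = -2.2508; [Sn²⁺] = 10^(-2.2508) ≈ 0.0056 M.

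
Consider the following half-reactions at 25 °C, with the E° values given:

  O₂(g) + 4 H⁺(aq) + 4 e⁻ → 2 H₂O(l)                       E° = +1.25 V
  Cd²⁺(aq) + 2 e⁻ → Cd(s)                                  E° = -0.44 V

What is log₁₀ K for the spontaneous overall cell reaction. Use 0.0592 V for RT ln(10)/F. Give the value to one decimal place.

Cathode: O₂/H₂O; anode: Cd²⁺/Cd. E°cell = +1.69 V, n = 4.
log K = nE°cell / 0.0592 = (4)(+1.69) / 0.0592 = 114.2.

114.2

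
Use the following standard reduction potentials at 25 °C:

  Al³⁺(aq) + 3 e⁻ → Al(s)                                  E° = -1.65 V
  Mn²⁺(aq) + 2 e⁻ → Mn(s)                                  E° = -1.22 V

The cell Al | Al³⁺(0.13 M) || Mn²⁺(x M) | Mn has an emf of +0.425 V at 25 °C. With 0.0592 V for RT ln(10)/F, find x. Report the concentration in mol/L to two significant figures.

Mn²⁺/Mn is the cathode, Al³⁺/Al the anode: E°cell = +0.43 V, n = 6.
Overall reaction: 3 Mn²⁺(aq) + 2 Al(s) → 3 Mn(s) + 2 Al³⁺(aq); Q = [Al³⁺]^2/[Mn²⁺]^3.
From E = E° − (0.0592/n) log Q: log Q = (E° − E)·n/0.0592 = (+0.43 − (+0.425))·6/0.0592 = 0.5068.
So 3·log[Mn²⁺] = 2·log(0.13) − log Q = -1.7721 − (0.5068) = -2.2789; log[Mn²⁺] = -2.2789 / 3 = -0.7596; [Mn²⁺] = 10^(-0.7596) ≈ 0.17 M.

0.17 M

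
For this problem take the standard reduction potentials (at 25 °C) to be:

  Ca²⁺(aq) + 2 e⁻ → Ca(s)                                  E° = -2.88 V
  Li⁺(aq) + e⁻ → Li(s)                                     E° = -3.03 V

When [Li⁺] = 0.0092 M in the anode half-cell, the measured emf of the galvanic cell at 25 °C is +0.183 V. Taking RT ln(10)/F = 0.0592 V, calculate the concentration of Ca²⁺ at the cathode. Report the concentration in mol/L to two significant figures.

0.0011 M

Ca²⁺/Ca is the cathode, Li⁺/Li the anode: E°cell = +0.15 V, n = 2.
Overall reaction: Ca²⁺(aq) + 2 Li(s) → Ca(s) + 2 Li⁺(aq); Q = [Li⁺]^2/[Ca²⁺]^1.
From E = E° − (0.0592/n) log Q: log Q = (E° − E)·n/0.0592 = (+0.15 − (+0.183))·2/0.0592 = -1.1149.
So 1·log[Ca²⁺] = 2·log(0.0092) − log Q = -4.0724 − (-1.1149) = -2.9575; [Ca²⁺] = 10^(-2.9575) ≈ 0.0011 M.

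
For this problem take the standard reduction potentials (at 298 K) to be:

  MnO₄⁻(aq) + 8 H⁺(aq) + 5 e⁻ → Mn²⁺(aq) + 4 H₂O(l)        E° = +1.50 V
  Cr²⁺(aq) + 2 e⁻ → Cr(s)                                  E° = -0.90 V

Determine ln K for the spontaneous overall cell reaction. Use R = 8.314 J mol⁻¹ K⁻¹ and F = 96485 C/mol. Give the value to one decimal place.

934.6

Cathode: MnO₄⁻/Mn²⁺; anode: Cr²⁺/Cr. E°cell = (+1.50) − (-0.90) = +2.40 V, with n = 10.
ΔG° = −nFE° = −RT ln K, so ln K = nFE°/(RT) = (10)(96485)(+2.40) / ((8.314)(298)) = 934.641.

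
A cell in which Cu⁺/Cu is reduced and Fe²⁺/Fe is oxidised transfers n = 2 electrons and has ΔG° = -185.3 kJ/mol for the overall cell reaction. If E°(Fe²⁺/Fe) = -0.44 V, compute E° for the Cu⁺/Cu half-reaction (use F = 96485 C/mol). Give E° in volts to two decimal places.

+0.52 V

E°cell = −ΔG°/(nF) = −(-185.3×10³)/((2)(96485)) = +0.960 V.
Since Cu⁺/Cu is the cathode and Fe²⁺/Fe the anode, E°cell = E°(Cu⁺/Cu) − E°(Fe²⁺/Fe).
So E°(Cu⁺/Cu) = E°cell + E°(Fe²⁺/Fe) = +0.960 + (-0.44) = +0.52 V.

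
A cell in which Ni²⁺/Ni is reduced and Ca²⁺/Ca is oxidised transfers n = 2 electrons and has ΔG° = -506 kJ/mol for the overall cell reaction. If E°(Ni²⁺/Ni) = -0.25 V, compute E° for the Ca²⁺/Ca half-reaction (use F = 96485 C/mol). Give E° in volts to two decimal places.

-2.87 V

E°cell = −ΔG°/(nF) = −(-506×10³)/((2)(96485)) = +2.622 V.
Since Ni²⁺/Ni is the cathode and Ca²⁺/Ca the anode, E°cell = E°(Ni²⁺/Ni) − E°(Ca²⁺/Ca).
So E°(Ca²⁺/Ca) = E°(Ni²⁺/Ni) − E°cell = (-0.25) − (+2.622) = -2.87 V.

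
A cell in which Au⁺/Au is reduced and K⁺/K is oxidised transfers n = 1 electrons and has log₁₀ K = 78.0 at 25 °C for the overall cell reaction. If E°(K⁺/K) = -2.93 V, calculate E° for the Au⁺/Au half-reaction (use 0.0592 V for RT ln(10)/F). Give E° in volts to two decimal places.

+1.69 V

E°cell = (0.0592/n)·log K = (0.0592/1)(78.0) = +4.618 V.
Since Au⁺/Au is the cathode and K⁺/K the anode, E°cell = E°(Au⁺/Au) − E°(K⁺/K).
So E°(Au⁺/Au) = E°cell + E°(K⁺/K) = +4.618 + (-2.93) = +1.69 V.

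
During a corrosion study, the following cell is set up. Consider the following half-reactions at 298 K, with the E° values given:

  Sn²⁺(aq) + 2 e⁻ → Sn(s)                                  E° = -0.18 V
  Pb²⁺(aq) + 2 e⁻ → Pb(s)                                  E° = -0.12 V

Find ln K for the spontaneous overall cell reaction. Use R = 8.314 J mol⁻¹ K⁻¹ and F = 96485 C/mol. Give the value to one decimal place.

4.7

Cathode: Pb²⁺/Pb; anode: Sn²⁺/Sn. E°cell = (-0.12) − (-0.18) = +0.06 V, with n = 2.
ΔG° = −nFE° = −RT ln K, so ln K = nFE°/(RT) = (2)(96485)(+0.06) / ((8.314)(298)) = 4.673.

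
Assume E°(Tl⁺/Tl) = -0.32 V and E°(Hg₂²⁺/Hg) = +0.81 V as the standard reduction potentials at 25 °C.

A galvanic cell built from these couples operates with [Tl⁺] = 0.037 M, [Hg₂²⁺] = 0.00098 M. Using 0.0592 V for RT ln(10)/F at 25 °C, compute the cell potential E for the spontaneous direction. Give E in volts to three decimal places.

+1.126 V

Hg₂²⁺/Hg is the cathode (higher E°), Tl⁺/Tl the anode: E°cell = +0.81 − (-0.32) = +1.13 V, n = 2.
Overall: Hg₂²⁺(aq) + 2 Tl(s) → 2 Hg(l) + 2 Tl⁺(aq)
Q = [Tl⁺]^2 / ([Hg₂²⁺]); log Q = 0.145.
E = E° − (0.0592/n) log Q = +1.13 − (0.0592/2)(0.145) = +1.126 V.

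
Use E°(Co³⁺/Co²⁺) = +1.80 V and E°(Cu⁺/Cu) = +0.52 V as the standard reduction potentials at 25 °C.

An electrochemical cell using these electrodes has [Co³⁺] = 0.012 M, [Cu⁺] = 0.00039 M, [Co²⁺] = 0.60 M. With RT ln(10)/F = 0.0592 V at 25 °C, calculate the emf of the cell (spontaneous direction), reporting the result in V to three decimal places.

Co³⁺/Co²⁺ is the cathode (higher E°), Cu⁺/Cu the anode: E°cell = +1.80 − (+0.52) = +1.28 V, n = 1.
Overall: Co³⁺(aq) + Cu(s) → Co²⁺(aq) + Cu⁺(aq)
Q = [Co²⁺]·[Cu⁺] / ([Co³⁺]); log Q = -1.710.
E = E° − (0.0592/n) log Q = +1.28 − (0.0592/1)(-1.710) = +1.381 V.

+1.381 V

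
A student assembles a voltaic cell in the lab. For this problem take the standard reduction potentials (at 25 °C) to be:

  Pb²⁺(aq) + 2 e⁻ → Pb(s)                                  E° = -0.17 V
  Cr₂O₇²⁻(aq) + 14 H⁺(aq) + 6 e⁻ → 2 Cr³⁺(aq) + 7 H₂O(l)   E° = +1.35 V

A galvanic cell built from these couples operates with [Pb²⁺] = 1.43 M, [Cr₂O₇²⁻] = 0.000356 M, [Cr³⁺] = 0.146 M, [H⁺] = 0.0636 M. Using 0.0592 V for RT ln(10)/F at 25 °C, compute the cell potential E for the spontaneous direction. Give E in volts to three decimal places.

Cr₂O₇²⁻/Cr³⁺ is the cathode (higher E°), Pb²⁺/Pb the anode: E°cell = +1.35 − (-0.17) = +1.52 V, n = 6.
Overall: Cr₂O₇²⁻(aq) + 14 H⁺(aq) + 3 Pb(s) → 2 Cr³⁺(aq) + 7 H₂O(l) + 3 Pb²⁺(aq)
Q = [Cr³⁺]^2·[Pb²⁺]^3 / ([Cr₂O₇²⁻]·[H⁺]^14); log Q = 18.995.
E = E° − (0.0592/n) log Q = +1.52 − (0.0592/6)(18.995) = +1.333 V.

+1.333 V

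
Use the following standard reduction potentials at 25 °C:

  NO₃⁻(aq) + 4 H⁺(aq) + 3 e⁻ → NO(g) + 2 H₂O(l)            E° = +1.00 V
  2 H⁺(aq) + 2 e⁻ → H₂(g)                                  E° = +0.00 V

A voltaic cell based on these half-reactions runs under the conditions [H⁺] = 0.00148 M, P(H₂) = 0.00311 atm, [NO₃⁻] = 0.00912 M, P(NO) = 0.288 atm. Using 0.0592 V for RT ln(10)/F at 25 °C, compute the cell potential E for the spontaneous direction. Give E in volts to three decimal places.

NO₃⁻/NO is the cathode (higher E°), H⁺/H₂ the anode: E°cell = +1.00 − (+0.00) = +1.00 V, n = 6.
Overall: 2 NO₃⁻(aq) + 2 H⁺(aq) + 3 H₂(g) → 2 NO(g) + 4 H₂O(l)
Q = P(NO)^2 / ([NO₃⁻]^2·[H⁺]^2·P(H₂)^3); log Q = 16.180.
E = E° − (0.0592/n) log Q = +1.00 − (0.0592/6)(16.180) = +0.840 V.

+0.840 V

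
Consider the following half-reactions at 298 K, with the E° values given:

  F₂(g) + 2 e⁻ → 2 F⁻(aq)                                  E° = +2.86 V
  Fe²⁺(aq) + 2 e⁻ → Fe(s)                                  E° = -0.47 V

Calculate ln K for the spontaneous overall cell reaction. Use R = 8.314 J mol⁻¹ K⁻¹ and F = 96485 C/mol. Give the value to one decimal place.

259.4

Cathode: F₂/F⁻; anode: Fe²⁺/Fe. E°cell = (+2.86) − (-0.47) = +3.33 V, with n = 2.
ΔG° = −nFE° = −RT ln K, so ln K = nFE°/(RT) = (2)(96485)(+3.33) / ((8.314)(298)) = 259.363.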